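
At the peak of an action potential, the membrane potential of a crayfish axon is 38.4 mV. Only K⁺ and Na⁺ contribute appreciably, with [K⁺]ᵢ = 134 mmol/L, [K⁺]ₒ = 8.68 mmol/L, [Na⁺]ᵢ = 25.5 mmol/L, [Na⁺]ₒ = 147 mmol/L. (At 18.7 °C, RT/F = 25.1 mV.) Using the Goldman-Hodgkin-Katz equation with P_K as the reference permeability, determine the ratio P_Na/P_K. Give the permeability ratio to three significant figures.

20.9

Let α = P_Na/P_K. GHK: Vm = 25.1·ln[(Kₒ + α·Naₒ)/(Kᵢ + α·Naᵢ)].
e^(Vm/25.1) = e^(38.4/25.1) = 4.6176
So 4.6176·(Kᵢ + α·Naᵢ) = Kₒ + α·Naₒ → α = (4.6176·134.0 − 8.68) / (147.0 − 4.6176·25.5)
α = (618.8 − 8.68) / (147.0 − 117.7) = 610.1/29.25 = 20.86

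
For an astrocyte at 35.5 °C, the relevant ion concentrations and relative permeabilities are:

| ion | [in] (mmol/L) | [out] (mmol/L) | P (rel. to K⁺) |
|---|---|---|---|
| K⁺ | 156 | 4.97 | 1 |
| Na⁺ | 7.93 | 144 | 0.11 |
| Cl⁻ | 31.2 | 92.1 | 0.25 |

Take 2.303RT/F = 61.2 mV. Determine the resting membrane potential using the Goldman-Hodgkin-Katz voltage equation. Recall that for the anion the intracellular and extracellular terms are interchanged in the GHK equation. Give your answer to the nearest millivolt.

Vm = 61.2 · log₁₀[(Σ P·[cation]ₒ + Σ P·[anion]ᵢ) / (Σ P·[cation]ᵢ + Σ P·[anion]ₒ)]
Numerator = 1×4.97 + 0.11×144 + 0.25×31.2 = 28.61
Denominator = 1×156 + 0.11×7.93 + 0.25×92.1 = 179.9
Vm = 61.2 · log₁₀(0.15904) = 61.2 × (-0.7985) = -48.87 mV

-49 mV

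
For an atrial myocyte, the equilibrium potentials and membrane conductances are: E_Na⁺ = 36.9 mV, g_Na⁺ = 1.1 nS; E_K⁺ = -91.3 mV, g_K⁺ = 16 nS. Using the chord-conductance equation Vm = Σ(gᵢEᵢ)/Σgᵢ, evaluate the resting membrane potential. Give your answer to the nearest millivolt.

-83 mV

Σ gᵢEᵢ = 1.1·(36.9) + 16·(-91.3) = -1420.21
Σ gᵢ = 1.1 + 16 = 17.1
Vm = -1420.21 / 17.1 = -83.05 mV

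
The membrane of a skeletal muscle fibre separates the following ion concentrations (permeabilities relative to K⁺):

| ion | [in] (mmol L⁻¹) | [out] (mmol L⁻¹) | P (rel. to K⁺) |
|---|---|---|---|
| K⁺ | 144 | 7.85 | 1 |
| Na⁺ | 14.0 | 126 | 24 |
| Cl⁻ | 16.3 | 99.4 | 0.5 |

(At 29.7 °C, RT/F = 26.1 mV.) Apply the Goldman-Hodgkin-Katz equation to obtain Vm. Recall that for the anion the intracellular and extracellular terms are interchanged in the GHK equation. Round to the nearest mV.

Vm = 26.1 · ln[(Σ P·[cation]ₒ + Σ P·[anion]ᵢ) / (Σ P·[cation]ᵢ + Σ P·[anion]ₒ)]
Numerator = 1×7.85 + 24×126 + 0.5×16.3 = 3040
Denominator = 1×144 + 24×14.0 + 0.5×99.4 = 529.7
Vm = 26.1 · ln(5.7391) = 26.1 × (1.7473) = 45.60 mV

46 mV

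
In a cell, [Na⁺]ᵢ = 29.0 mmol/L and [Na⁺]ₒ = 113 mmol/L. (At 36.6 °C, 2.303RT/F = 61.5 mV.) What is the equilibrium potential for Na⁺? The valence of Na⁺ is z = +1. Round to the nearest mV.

E = (61.5/z) · log₁₀([Na⁺]_out/[Na⁺]_in) with z = +1.
= (61.5/1) · log₁₀(113/29.0) = 61.50 · log₁₀(3.897)
= 61.50 · (0.5907) = 36.33 mV

36 mV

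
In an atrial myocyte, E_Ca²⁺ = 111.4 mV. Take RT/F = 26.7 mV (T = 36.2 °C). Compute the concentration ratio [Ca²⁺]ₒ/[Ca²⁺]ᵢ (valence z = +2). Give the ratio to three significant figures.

ln([out]/[in]) = E·z/(26.7) = 111.4 × 2 / 26.7 = 8.3446
[out]/[in] = e^(8.3446) = 4207

4210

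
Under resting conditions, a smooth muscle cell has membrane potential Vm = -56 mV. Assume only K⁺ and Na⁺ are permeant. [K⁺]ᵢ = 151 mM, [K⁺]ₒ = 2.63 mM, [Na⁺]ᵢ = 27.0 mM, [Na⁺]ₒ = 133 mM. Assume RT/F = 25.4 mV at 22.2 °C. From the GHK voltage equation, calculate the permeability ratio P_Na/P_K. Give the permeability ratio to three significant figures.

Let α = P_Na/P_K. GHK: Vm = 25.4·ln[(Kₒ + α·Naₒ)/(Kᵢ + α·Naᵢ)].
e^(Vm/25.4) = e^(-56.0/25.4) = 0.11028
So 0.11028·(Kᵢ + α·Naᵢ) = Kₒ + α·Naₒ → α = (0.11028·151.0 − 2.63) / (133.0 − 0.11028·27.0)
α = (16.65 − 2.63) / (133.0 − 2.978) = 14.02/130 = 0.1078

0.108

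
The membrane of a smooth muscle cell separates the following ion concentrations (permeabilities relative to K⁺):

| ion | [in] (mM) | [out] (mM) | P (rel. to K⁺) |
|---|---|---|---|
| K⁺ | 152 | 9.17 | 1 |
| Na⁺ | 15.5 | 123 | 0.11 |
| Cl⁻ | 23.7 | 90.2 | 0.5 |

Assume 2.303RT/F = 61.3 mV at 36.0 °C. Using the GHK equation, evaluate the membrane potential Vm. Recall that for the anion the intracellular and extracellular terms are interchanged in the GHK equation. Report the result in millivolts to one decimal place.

-46.6 mV

Vm = 61.3 · log₁₀[(Σ P·[cation]ₒ + Σ P·[anion]ᵢ) / (Σ P·[cation]ᵢ + Σ P·[anion]ₒ)]
Numerator = 1×9.17 + 0.11×123 + 0.5×23.7 = 34.55
Denominator = 1×152 + 0.11×15.5 + 0.5×90.2 = 198.8
Vm = 61.3 · log₁₀(0.17379) = 61.3 × (-0.7600) = -46.59 mV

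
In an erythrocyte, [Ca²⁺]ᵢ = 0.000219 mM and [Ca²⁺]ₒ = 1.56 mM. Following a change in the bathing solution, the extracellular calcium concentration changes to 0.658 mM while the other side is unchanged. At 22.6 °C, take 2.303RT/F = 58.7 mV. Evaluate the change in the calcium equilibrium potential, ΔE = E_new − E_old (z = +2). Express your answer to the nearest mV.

-11 mV

E_old = (58.7/2)·log₁₀(1.56/0.000219) = 113.08 mV
E_new = (58.7/2)·log₁₀(0.658/0.000219) = 102.07 mV
ΔE = 102.07 − (113.08) = -11.00 mV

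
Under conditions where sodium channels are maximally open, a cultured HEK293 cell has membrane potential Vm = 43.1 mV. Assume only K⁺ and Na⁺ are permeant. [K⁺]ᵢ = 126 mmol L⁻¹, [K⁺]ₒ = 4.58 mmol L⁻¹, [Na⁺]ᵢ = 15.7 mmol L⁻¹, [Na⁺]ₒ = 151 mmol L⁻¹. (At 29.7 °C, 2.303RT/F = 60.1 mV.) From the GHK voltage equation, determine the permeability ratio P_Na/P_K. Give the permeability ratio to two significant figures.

Let α = P_Na/P_K. GHK: Vm = 60.1·log₁₀[(Kₒ + α·Naₒ)/(Kᵢ + α·Naᵢ)].
10^(Vm/60.1) = 10^(43.1/60.1) = 5.2136
So 5.2136·(Kᵢ + α·Naᵢ) = Kₒ + α·Naₒ → α = (5.2136·126.0 − 4.58) / (151.0 − 5.2136·15.7)
α = (656.9 − 4.58) / (151.0 − 81.85) = 652.3/69.15 = 9.434

9.4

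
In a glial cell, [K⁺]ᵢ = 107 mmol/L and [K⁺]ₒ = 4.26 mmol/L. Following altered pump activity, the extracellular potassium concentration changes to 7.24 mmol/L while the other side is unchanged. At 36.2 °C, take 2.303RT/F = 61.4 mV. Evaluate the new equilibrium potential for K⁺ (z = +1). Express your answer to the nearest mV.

-72 mV

After the shift: [K⁺]_out = 7.24, [K⁺]_in = 107 mmol/L.
E_new = (61.4/1)·log₁₀(7.24/107) = 61.40 · (-1.1696) = -71.82 mV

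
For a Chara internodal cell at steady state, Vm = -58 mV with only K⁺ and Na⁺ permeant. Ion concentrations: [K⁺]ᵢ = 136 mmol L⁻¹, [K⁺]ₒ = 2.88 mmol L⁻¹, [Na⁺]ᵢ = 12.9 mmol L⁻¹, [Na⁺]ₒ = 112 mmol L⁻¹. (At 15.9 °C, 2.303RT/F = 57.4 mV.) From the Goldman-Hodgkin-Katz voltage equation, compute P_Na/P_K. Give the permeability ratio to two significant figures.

0.094

Let α = P_Na/P_K. GHK: Vm = 57.4·log₁₀[(Kₒ + α·Naₒ)/(Kᵢ + α·Naᵢ)].
10^(Vm/57.4) = 10^(-58.0/57.4) = 0.097622
So 0.097622·(Kᵢ + α·Naᵢ) = Kₒ + α·Naₒ → α = (0.097622·136.0 − 2.88) / (112.0 − 0.097622·12.9)
α = (13.28 − 2.88) / (112.0 − 1.259) = 10.4/110.7 = 0.09388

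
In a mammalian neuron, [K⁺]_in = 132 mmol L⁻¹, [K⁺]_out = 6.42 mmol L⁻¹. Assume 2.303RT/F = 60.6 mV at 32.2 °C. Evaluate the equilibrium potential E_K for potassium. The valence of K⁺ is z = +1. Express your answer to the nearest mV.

-80 mV

E = (60.6/z) · log₁₀([K⁺]_out/[K⁺]_in) with z = +1.
= (60.6/1) · log₁₀(6.42/132) = 60.60 · log₁₀(0.04864)
= 60.60 · (-1.3130) = -79.57 mV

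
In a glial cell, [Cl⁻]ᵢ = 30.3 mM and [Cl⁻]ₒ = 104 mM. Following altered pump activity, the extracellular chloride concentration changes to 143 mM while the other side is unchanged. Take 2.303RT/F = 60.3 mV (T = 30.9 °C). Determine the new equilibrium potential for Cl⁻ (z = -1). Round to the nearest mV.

After the shift: [Cl⁻]_out = 143, [Cl⁻]_in = 30.3 mM.
E_new = (60.3/-1)·log₁₀(143/30.3) = -60.30 · (0.6739) = -40.64 mV

-41 mV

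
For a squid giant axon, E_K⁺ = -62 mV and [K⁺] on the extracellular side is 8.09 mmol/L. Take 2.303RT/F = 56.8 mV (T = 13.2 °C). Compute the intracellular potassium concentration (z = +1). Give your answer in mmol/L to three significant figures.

99.9 mmol/L

Nernst: E = (56.8/1) · log₁₀([out]/[in]), so log₁₀([out]/[in]) = -62.0 × 1 / 56.8 = -1.0915.
[out]/[in] = 10^(-1.0915) = 0.08099.
[in] = 8.09 / 0.08099 = 99.88 mmol/L.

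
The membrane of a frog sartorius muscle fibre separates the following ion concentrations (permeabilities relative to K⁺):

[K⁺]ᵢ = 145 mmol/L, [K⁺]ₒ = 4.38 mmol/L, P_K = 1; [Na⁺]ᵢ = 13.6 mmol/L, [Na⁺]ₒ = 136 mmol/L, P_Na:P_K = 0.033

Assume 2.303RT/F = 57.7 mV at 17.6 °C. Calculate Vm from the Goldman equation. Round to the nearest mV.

Vm = 57.7 · log₁₀[(Σ P·[cation]ₒ + Σ P·[anion]ᵢ) / (Σ P·[cation]ᵢ + Σ P·[anion]ₒ)]
Numerator = 1×4.38 + 0.033×136 = 8.868
Denominator = 1×145 + 0.033×13.6 = 145.4
Vm = 57.7 · log₁₀(0.06097) = 57.7 × (-1.2149) = -70.10 mV

-70 mV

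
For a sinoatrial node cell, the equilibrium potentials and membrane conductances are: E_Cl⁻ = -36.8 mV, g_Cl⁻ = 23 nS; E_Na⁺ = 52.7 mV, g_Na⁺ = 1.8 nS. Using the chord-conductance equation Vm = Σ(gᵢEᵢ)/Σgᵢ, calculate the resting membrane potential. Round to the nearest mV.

-30 mV

Σ gᵢEᵢ = 23·(-36.8) + 1.8·(52.7) = -751.54
Σ gᵢ = 23 + 1.8 = 24.8
Vm = -751.54 / 24.8 = -30.30 mV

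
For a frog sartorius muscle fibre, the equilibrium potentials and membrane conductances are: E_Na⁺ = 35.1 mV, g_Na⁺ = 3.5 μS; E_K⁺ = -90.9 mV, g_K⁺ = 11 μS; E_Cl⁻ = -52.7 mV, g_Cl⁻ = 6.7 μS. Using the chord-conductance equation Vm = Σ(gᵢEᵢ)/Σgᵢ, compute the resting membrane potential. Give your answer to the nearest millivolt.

-58 mV

Σ gᵢEᵢ = 3.5·(35.1) + 11·(-90.9) + 6.7·(-52.7) = -1230.14
Σ gᵢ = 3.5 + 11 + 6.7 = 21.2
Vm = -1230.14 / 21.2 = -58.03 mV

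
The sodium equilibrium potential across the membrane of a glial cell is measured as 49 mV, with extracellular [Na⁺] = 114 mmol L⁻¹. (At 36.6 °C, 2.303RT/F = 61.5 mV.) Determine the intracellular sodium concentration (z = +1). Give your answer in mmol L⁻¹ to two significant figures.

Nernst: E = (61.5/1) · log₁₀([out]/[in]), so log₁₀([out]/[in]) = 49.0 × 1 / 61.5 = 0.7967.
[out]/[in] = 10^(0.7967) = 6.263.
[in] = 114 / 6.263 = 18.2 mmol L⁻¹.

18 mmol L⁻¹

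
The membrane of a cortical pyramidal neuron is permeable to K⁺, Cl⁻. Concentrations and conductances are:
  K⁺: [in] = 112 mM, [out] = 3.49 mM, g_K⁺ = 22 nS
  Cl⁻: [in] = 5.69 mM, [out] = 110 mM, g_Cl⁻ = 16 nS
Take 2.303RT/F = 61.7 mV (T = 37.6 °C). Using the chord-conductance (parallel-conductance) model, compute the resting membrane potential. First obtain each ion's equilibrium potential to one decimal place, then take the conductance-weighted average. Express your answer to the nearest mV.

E_K⁺ = (61.7/1)·log₁₀(3.49/112) = -92.9 mV
E_Cl⁻ = (61.7/-1)·log₁₀(110/5.69) = -79.4 mV
Vm = (Σ gᵢEᵢ)/(Σ gᵢ) = (22·-92.9 + 16·-79.4) / (22 + 16)
= -3314.20 / 38 = -87.22 mV

-87 mV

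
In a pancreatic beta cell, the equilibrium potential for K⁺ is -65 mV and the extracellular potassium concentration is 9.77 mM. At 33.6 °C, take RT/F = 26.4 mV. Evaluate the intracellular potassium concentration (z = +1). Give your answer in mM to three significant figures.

Nernst: E = (26.4/1) · ln([out]/[in]), so ln([out]/[in]) = -65.0 × 1 / 26.4 = -2.4621.
[out]/[in] = e^(-2.4621) = 0.08525.
[in] = 9.77 / 0.08525 = 114.6 mM.

115 mM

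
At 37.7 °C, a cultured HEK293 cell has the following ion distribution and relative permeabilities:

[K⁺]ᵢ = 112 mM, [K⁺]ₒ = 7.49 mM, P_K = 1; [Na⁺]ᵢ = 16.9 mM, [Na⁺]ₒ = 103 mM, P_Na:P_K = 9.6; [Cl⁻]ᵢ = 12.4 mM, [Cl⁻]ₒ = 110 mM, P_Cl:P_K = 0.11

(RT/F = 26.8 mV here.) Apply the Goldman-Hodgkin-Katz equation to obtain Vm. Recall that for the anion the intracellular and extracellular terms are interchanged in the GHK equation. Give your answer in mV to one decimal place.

33.5 mV

Vm = 26.8 · ln[(Σ P·[cation]ₒ + Σ P·[anion]ᵢ) / (Σ P·[cation]ᵢ + Σ P·[anion]ₒ)]
Numerator = 1×7.49 + 9.6×103 + 0.11×12.4 = 997.7
Denominator = 1×112 + 9.6×16.9 + 0.11×110 = 286.3
Vm = 26.8 · ln(3.4842) = 26.8 × (1.2482) = 33.45 mV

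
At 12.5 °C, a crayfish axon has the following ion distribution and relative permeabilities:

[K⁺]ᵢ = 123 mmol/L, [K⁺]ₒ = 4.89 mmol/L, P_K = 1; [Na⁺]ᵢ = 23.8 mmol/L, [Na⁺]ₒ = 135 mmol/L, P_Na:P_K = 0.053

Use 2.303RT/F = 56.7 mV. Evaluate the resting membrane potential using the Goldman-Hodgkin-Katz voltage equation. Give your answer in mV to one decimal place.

-57.5 mV

Vm = 56.7 · log₁₀[(Σ P·[cation]ₒ + Σ P·[anion]ᵢ) / (Σ P·[cation]ᵢ + Σ P·[anion]ₒ)]
Numerator = 1×4.89 + 0.053×135 = 12.04
Denominator = 1×123 + 0.053×23.8 = 124.3
Vm = 56.7 · log₁₀(0.096933) = 56.7 × (-1.0135) = -57.47 mV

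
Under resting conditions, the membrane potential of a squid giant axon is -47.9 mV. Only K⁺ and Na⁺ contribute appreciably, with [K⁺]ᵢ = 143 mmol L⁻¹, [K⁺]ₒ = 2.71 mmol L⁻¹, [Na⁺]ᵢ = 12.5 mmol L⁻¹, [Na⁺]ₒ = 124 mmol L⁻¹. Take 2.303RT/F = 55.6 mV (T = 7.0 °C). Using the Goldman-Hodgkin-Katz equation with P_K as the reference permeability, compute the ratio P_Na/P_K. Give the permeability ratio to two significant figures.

Let α = P_Na/P_K. GHK: Vm = 55.6·log₁₀[(Kₒ + α·Naₒ)/(Kᵢ + α·Naᵢ)].
10^(Vm/55.6) = 10^(-47.9/55.6) = 0.13756
So 0.13756·(Kᵢ + α·Naᵢ) = Kₒ + α·Naₒ → α = (0.13756·143.0 − 2.71) / (124.0 − 0.13756·12.5)
α = (19.67 − 2.71) / (124.0 − 1.719) = 16.96/122.3 = 0.1387

0.14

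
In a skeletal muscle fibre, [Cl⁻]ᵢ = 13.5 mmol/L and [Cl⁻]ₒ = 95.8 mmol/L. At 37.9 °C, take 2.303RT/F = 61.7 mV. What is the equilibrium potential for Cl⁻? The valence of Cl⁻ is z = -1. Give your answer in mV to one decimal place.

-52.5 mV

E = (61.7/z) · log₁₀([Cl⁻]_out/[Cl⁻]_in) with z = -1.
For an anion, dividing by z = -1 reverses the sign.
= (61.7/-1) · log₁₀(95.8/13.5) = -61.70 · log₁₀(7.096)
= -61.70 · (0.8510) = -52.51 mV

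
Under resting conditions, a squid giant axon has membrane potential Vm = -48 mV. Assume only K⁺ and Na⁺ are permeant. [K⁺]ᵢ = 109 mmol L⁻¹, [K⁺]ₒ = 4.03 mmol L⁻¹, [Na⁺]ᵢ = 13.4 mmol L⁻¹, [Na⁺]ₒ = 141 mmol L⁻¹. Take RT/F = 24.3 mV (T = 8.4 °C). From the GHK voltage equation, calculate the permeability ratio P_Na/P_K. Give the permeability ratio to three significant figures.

Let α = P_Na/P_K. GHK: Vm = 24.3·ln[(Kₒ + α·Naₒ)/(Kᵢ + α·Naᵢ)].
e^(Vm/24.3) = e^(-48.0/24.3) = 0.13872
So 0.13872·(Kᵢ + α·Naᵢ) = Kₒ + α·Naₒ → α = (0.13872·109.0 − 4.03) / (141.0 − 0.13872·13.4)
α = (15.12 − 4.03) / (141.0 − 1.859) = 11.09/139.1 = 0.07971

0.0797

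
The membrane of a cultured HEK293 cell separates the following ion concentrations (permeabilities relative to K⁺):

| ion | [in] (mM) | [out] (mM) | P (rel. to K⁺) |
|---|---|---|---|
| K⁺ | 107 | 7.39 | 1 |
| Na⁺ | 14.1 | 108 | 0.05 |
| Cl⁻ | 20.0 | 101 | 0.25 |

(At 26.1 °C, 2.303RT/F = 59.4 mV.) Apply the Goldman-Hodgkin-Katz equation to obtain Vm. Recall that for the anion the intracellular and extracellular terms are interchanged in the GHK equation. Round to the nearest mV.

Vm = 59.4 · log₁₀[(Σ P·[cation]ₒ + Σ P·[anion]ᵢ) / (Σ P·[cation]ᵢ + Σ P·[anion]ₒ)]
Numerator = 1×7.39 + 0.05×108 + 0.25×20.0 = 17.79
Denominator = 1×107 + 0.05×14.1 + 0.25×101 = 133
Vm = 59.4 · log₁₀(0.1338) = 59.4 × (-0.8735) = -51.89 mV

-52 mV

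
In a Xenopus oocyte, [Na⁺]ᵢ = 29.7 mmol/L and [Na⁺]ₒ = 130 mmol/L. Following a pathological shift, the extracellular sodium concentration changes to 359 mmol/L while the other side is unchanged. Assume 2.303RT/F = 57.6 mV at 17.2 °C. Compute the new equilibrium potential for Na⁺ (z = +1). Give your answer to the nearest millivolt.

62 mV

After the shift: [Na⁺]_out = 359, [Na⁺]_in = 29.7 mmol/L.
E_new = (57.6/1)·log₁₀(359/29.7) = 57.60 · (1.0823) = 62.34 mV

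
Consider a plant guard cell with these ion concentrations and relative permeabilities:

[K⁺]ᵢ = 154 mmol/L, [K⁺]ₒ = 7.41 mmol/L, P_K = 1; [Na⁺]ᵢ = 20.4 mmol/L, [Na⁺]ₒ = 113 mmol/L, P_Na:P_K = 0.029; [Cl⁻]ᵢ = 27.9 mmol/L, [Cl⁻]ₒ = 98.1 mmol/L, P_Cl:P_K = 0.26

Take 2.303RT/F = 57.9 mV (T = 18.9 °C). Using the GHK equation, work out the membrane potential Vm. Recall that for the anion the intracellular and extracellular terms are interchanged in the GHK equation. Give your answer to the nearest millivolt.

-58 mV

Vm = 57.9 · log₁₀[(Σ P·[cation]ₒ + Σ P·[anion]ᵢ) / (Σ P·[cation]ᵢ + Σ P·[anion]ₒ)]
Numerator = 1×7.41 + 0.029×113 + 0.26×27.9 = 17.94
Denominator = 1×154 + 0.029×20.4 + 0.26×98.1 = 180.1
Vm = 57.9 · log₁₀(0.099618) = 57.9 × (-1.0017) = -58.00 mV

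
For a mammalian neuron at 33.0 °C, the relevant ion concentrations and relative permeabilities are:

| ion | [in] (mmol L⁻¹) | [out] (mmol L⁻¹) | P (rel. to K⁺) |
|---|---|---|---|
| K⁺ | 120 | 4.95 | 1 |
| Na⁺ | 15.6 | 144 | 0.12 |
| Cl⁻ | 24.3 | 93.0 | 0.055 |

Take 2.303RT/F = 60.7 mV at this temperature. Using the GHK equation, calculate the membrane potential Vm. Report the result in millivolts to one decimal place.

Vm = 60.7 · log₁₀[(Σ P·[cation]ₒ + Σ P·[anion]ᵢ) / (Σ P·[cation]ᵢ + Σ P·[anion]ₒ)]
Numerator = 1×4.95 + 0.12×144 + 0.055×24.3 = 23.57
Denominator = 1×120 + 0.12×15.6 + 0.055×93.0 = 127
Vm = 60.7 · log₁₀(0.18558) = 60.7 × (-0.7315) = -44.40 mV

-44.4 mV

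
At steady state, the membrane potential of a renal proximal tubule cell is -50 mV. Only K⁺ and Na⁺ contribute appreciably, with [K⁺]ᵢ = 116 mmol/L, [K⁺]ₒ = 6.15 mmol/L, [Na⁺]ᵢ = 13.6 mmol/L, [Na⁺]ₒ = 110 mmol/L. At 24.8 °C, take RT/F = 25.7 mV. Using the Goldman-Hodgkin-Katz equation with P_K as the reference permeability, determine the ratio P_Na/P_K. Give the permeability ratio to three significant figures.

Let α = P_Na/P_K. GHK: Vm = 25.7·ln[(Kₒ + α·Naₒ)/(Kᵢ + α·Naᵢ)].
e^(Vm/25.7) = e^(-50.0/25.7) = 0.14291
So 0.14291·(Kᵢ + α·Naᵢ) = Kₒ + α·Naₒ → α = (0.14291·116.0 − 6.15) / (110.0 − 0.14291·13.6)
α = (16.58 − 6.15) / (110.0 − 1.944) = 10.43/108.1 = 0.0965

0.0965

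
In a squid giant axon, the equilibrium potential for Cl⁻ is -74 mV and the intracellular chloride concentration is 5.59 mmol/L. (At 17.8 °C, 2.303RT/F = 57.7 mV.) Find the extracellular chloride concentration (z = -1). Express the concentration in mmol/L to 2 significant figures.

Nernst: E = (57.7/-1) · log₁₀([out]/[in]), so log₁₀([out]/[in]) = -74.0 × -1 / 57.7 = 1.2825.
[out]/[in] = 10^(1.2825) = 19.16.
[out] = 19.16 × 5.59 = 107.1 mmol/L.

110 mmol/L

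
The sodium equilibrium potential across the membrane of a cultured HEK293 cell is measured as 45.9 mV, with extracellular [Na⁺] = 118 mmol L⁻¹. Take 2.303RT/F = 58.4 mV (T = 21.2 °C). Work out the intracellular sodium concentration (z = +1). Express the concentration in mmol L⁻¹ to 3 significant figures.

Nernst: E = (58.4/1) · log₁₀([out]/[in]), so log₁₀([out]/[in]) = 45.9 × 1 / 58.4 = 0.7860.
[out]/[in] = 10^(0.7860) = 6.109.
[in] = 118 / 6.109 = 19.32 mmol L⁻¹.

19.3 mmol L⁻¹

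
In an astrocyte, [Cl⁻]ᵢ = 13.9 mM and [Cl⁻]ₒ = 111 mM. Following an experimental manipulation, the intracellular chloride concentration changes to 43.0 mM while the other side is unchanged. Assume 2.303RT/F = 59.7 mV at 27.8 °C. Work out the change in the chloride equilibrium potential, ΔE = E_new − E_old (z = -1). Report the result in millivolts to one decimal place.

29.3 mV

E_old = (59.7/-1)·log₁₀(111/13.9) = -53.87 mV
E_new = (59.7/-1)·log₁₀(111/43.0) = -24.59 mV
ΔE = -24.59 − (-53.87) = 29.28 mV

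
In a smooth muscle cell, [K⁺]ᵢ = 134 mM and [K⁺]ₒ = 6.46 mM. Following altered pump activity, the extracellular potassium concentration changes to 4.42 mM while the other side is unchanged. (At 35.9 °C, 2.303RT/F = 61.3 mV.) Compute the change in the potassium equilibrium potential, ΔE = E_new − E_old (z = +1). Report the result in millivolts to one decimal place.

E_old = (61.3/1)·log₁₀(6.46/134) = -80.72 mV
E_new = (61.3/1)·log₁₀(4.42/134) = -90.83 mV
ΔE = -90.83 − (-80.72) = -10.10 mV

-10.1 mV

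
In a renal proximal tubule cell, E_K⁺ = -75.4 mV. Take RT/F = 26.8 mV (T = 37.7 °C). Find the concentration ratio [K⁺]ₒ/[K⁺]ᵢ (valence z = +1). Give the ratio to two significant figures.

ln([out]/[in]) = E·z/(26.8) = -75.4 × 1 / 26.8 = -2.8134
[out]/[in] = e^(-2.8134) = 0.06

0.060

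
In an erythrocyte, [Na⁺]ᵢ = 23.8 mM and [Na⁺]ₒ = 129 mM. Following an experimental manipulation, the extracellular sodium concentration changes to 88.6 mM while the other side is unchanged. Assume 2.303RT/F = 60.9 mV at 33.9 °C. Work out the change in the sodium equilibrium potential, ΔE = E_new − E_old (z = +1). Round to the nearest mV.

E_old = (60.9/1)·log₁₀(129/23.8) = 44.70 mV
E_new = (60.9/1)·log₁₀(88.6/23.8) = 34.77 mV
ΔE = 34.77 − (44.70) = -9.94 mV

-10 mV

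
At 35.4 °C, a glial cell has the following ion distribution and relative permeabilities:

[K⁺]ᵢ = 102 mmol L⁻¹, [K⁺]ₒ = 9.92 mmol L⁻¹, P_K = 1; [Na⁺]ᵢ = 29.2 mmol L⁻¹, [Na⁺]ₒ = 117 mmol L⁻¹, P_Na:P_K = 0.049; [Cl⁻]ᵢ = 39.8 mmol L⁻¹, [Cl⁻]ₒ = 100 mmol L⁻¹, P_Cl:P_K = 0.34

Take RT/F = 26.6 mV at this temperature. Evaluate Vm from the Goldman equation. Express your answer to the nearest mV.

-41 mV

Vm = 26.6 · ln[(Σ P·[cation]ₒ + Σ P·[anion]ᵢ) / (Σ P·[cation]ᵢ + Σ P·[anion]ₒ)]
Numerator = 1×9.92 + 0.049×117 + 0.34×39.8 = 29.19
Denominator = 1×102 + 0.049×29.2 + 0.34×100 = 137.4
Vm = 26.6 · ln(0.21236) = 26.6 × (-1.5495) = -41.22 mV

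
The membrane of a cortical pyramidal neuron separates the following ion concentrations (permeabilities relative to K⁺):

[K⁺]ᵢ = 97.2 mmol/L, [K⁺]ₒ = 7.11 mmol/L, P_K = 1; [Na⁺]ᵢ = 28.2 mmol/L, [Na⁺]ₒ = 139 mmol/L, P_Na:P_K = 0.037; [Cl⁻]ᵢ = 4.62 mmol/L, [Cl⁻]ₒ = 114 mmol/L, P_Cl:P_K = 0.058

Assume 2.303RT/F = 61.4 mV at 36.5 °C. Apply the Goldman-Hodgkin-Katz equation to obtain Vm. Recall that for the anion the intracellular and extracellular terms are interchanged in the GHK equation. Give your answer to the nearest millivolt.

Vm = 61.4 · log₁₀[(Σ P·[cation]ₒ + Σ P·[anion]ᵢ) / (Σ P·[cation]ᵢ + Σ P·[anion]ₒ)]
Numerator = 1×7.11 + 0.037×139 + 0.058×4.62 = 12.52
Denominator = 1×97.2 + 0.037×28.2 + 0.058×114 = 104.9
Vm = 61.4 · log₁₀(0.11941) = 61.4 × (-0.9230) = -56.67 mV

-57 mV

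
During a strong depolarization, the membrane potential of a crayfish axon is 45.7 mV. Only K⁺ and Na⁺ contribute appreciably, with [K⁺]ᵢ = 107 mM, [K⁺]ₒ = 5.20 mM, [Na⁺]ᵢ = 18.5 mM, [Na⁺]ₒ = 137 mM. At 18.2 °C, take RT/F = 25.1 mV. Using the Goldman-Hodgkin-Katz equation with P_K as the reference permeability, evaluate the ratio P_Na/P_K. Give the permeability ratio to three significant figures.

28.8

Let α = P_Na/P_K. GHK: Vm = 25.1·ln[(Kₒ + α·Naₒ)/(Kᵢ + α·Naᵢ)].
e^(Vm/25.1) = e^(45.7/25.1) = 6.1763
So 6.1763·(Kᵢ + α·Naᵢ) = Kₒ + α·Naₒ → α = (6.1763·107.0 − 5.2) / (137.0 − 6.1763·18.5)
α = (660.9 − 5.2) / (137.0 − 114.3) = 655.7/22.74 = 28.83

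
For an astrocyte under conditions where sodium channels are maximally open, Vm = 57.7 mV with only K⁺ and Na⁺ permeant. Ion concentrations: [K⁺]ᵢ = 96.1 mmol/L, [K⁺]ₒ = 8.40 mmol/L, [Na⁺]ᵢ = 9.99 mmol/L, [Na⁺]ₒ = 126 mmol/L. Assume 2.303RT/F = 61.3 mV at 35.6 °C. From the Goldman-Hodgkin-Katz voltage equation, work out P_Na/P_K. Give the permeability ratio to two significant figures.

21

Let α = P_Na/P_K. GHK: Vm = 61.3·log₁₀[(Kₒ + α·Naₒ)/(Kᵢ + α·Naᵢ)].
10^(Vm/61.3) = 10^(57.7/61.3) = 8.7352
So 8.7352·(Kᵢ + α·Naᵢ) = Kₒ + α·Naₒ → α = (8.7352·96.1 − 8.4) / (126.0 − 8.7352·9.99)
α = (839.5 − 8.4) / (126.0 − 87.26) = 831.1/38.74 = 21.45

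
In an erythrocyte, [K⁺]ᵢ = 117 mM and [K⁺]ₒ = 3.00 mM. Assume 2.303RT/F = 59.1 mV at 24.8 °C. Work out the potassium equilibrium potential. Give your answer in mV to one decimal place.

-94.0 mV

E = (59.1/z) · log₁₀([K⁺]_out/[K⁺]_in) with z = +1.
= (59.1/1) · log₁₀(3.00/117) = 59.10 · log₁₀(0.02564)
= 59.10 · (-1.5911) = -94.03 mV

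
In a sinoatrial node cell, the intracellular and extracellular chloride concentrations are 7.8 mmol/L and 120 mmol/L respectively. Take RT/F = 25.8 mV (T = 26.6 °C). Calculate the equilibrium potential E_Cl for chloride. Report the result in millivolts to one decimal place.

E = (25.8/z) · ln([Cl⁻]_out/[Cl⁻]_in) with z = -1.
For an anion, dividing by z = -1 reverses the sign.
= (25.8/-1) · ln(120/7.8) = -25.80 · ln(15.38)
= -25.80 · (2.7334) = -70.52 mV

-70.5 mV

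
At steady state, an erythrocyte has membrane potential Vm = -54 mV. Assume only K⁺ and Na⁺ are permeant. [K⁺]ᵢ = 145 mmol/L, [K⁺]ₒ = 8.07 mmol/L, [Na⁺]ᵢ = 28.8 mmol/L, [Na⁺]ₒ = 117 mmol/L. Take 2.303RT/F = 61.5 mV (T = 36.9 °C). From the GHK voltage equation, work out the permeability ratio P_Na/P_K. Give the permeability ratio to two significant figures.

Let α = P_Na/P_K. GHK: Vm = 61.5·log₁₀[(Kₒ + α·Naₒ)/(Kᵢ + α·Naᵢ)].
10^(Vm/61.5) = 10^(-54.0/61.5) = 0.13242
So 0.13242·(Kᵢ + α·Naᵢ) = Kₒ + α·Naₒ → α = (0.13242·145.0 − 8.07) / (117.0 − 0.13242·28.8)
α = (19.2 − 8.07) / (117.0 − 3.814) = 11.13/113.2 = 0.09834

0.098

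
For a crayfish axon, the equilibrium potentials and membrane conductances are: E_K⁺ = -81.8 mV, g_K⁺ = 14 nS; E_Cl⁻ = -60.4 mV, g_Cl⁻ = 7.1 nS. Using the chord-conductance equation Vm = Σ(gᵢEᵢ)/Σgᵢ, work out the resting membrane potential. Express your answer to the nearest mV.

-75 mV

Σ gᵢEᵢ = 14·(-81.8) + 7.1·(-60.4) = -1574.04
Σ gᵢ = 14 + 7.1 = 21.1
Vm = -1574.04 / 21.1 = -74.60 mV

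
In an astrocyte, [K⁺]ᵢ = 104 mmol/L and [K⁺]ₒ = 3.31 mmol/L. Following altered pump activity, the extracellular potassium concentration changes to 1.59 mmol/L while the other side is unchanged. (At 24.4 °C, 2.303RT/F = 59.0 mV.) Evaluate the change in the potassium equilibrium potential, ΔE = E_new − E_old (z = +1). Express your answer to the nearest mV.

E_old = (59.0/1)·log₁₀(3.31/104) = -88.34 mV
E_new = (59.0/1)·log₁₀(1.59/104) = -107.12 mV
ΔE = -107.12 − (-88.34) = -18.79 mV

-19 mV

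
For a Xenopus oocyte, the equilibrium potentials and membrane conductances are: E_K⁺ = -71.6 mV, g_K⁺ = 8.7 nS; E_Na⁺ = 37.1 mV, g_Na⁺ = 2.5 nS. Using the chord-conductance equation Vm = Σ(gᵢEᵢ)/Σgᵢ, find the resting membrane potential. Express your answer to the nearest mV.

-47 mV

Σ gᵢEᵢ = 8.7·(-71.6) + 2.5·(37.1) = -530.17
Σ gᵢ = 8.7 + 2.5 = 11.2
Vm = -530.17 / 11.2 = -47.34 mV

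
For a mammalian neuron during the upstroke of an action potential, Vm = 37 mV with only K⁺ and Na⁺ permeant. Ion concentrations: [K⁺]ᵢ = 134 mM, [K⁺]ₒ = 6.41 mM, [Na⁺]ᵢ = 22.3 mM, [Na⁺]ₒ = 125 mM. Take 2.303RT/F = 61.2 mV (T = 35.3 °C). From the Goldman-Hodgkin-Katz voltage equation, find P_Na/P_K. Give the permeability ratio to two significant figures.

Let α = P_Na/P_K. GHK: Vm = 61.2·log₁₀[(Kₒ + α·Naₒ)/(Kᵢ + α·Naᵢ)].
10^(Vm/61.2) = 10^(37.0/61.2) = 4.0232
So 4.0232·(Kᵢ + α·Naᵢ) = Kₒ + α·Naₒ → α = (4.0232·134.0 − 6.41) / (125.0 − 4.0232·22.3)
α = (539.1 − 6.41) / (125.0 − 89.72) = 532.7/35.28 = 15.1

15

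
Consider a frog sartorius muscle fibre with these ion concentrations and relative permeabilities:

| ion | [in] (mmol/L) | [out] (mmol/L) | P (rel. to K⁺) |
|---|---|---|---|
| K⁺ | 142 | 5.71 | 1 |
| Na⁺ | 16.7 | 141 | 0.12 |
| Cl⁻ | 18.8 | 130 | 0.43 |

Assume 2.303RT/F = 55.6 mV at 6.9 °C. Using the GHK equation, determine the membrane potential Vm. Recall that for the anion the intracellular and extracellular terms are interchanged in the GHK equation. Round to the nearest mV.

-45 mV

Vm = 55.6 · log₁₀[(Σ P·[cation]ₒ + Σ P·[anion]ᵢ) / (Σ P·[cation]ᵢ + Σ P·[anion]ₒ)]
Numerator = 1×5.71 + 0.12×141 + 0.43×18.8 = 30.71
Denominator = 1×142 + 0.12×16.7 + 0.43×130 = 199.9
Vm = 55.6 · log₁₀(0.15364) = 55.6 × (-0.8135) = -45.23 mV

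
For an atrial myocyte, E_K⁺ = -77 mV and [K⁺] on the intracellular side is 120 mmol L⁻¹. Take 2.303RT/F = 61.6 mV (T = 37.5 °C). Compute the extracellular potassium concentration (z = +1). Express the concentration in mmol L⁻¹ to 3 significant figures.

Nernst: E = (61.6/1) · log₁₀([out]/[in]), so log₁₀([out]/[in]) = -77.0 × 1 / 61.6 = -1.2500.
[out]/[in] = 10^(-1.2500) = 0.05623.
[out] = 0.05623 × 120 = 6.748 mmol L⁻¹.

6.75 mmol L⁻¹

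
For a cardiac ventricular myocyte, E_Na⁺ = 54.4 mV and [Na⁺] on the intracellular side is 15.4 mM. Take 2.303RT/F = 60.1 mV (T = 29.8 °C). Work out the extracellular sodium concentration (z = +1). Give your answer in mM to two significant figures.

120 mM

Nernst: E = (60.1/1) · log₁₀([out]/[in]), so log₁₀([out]/[in]) = 54.4 × 1 / 60.1 = 0.9052.
[out]/[in] = 10^(0.9052) = 8.038.
[out] = 8.038 × 15.4 = 123.8 mM.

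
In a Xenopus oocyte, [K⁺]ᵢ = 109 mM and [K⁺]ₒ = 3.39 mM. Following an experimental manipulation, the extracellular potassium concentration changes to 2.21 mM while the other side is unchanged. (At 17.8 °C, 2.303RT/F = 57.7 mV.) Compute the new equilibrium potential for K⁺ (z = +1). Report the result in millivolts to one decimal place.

After the shift: [K⁺]_out = 2.21, [K⁺]_in = 109 mM.
E_new = (57.7/1)·log₁₀(2.21/109) = 57.70 · (-1.6930) = -97.69 mV

-97.7 mV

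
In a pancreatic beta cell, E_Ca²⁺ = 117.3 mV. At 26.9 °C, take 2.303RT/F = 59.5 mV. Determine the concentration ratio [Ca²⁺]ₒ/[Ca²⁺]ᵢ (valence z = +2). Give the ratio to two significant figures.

log₁₀([out]/[in]) = E·z/(59.5) = 117.3 × 2 / 59.5 = 3.9429
[out]/[in] = 10^(3.9429) = 8767

8800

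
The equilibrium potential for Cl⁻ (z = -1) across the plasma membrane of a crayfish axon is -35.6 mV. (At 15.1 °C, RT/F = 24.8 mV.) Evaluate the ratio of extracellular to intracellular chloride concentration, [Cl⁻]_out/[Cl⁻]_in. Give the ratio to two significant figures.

4.2

ln([out]/[in]) = E·z/(24.8) = -35.6 × -1 / 24.8 = 1.4355
[out]/[in] = e^(1.4355) = 4.202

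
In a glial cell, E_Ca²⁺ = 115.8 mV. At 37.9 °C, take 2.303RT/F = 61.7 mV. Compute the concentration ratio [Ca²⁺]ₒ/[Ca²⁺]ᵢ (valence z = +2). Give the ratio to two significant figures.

5700

log₁₀([out]/[in]) = E·z/(61.7) = 115.8 × 2 / 61.7 = 3.7536
[out]/[in] = 10^(3.7536) = 5671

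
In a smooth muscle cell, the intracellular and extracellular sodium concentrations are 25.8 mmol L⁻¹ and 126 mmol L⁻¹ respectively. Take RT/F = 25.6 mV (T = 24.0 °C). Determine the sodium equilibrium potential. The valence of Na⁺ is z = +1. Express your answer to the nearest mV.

E = (25.6/z) · ln([Na⁺]_out/[Na⁺]_in) with z = +1.
= (25.6/1) · ln(126/25.8) = 25.60 · ln(4.884)
= 25.60 · (1.5859) = 40.60 mV

41 mV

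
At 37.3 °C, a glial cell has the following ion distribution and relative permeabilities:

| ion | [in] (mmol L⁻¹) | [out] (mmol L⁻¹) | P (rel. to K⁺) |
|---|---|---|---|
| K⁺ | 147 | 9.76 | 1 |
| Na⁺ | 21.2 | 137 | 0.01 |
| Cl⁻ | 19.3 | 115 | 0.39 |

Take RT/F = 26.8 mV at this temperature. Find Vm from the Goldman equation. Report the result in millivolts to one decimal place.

-62.5 mV

Vm = 26.8 · ln[(Σ P·[cation]ₒ + Σ P·[anion]ᵢ) / (Σ P·[cation]ᵢ + Σ P·[anion]ₒ)]
Numerator = 1×9.76 + 0.01×137 + 0.39×19.3 = 18.66
Denominator = 1×147 + 0.01×21.2 + 0.39×115 = 192.1
Vm = 26.8 · ln(0.097141) = 26.8 × (-2.3316) = -62.49 mV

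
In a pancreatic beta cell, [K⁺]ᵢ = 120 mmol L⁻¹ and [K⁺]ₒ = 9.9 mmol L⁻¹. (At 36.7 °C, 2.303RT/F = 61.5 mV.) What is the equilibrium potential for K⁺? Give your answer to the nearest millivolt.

E = (61.5/z) · log₁₀([K⁺]_out/[K⁺]_in) with z = +1.
= (61.5/1) · log₁₀(9.9/120) = 61.50 · log₁₀(0.0825)
= 61.50 · (-1.0835) = -66.64 mV

-67 mV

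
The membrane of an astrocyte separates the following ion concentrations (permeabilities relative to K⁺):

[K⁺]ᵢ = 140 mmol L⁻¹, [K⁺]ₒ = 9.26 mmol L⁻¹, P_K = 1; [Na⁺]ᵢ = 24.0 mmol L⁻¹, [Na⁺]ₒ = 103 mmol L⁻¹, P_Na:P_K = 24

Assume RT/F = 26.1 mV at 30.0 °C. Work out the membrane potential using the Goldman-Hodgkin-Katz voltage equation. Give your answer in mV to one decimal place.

Vm = 26.1 · ln[(Σ P·[cation]ₒ + Σ P·[anion]ᵢ) / (Σ P·[cation]ᵢ + Σ P·[anion]ₒ)]
Numerator = 1×9.26 + 24×103 = 2481
Denominator = 1×140 + 24×24.0 = 716
Vm = 26.1 · ln(3.4654) = 26.1 × (1.2428) = 32.44 mV

32.4 mV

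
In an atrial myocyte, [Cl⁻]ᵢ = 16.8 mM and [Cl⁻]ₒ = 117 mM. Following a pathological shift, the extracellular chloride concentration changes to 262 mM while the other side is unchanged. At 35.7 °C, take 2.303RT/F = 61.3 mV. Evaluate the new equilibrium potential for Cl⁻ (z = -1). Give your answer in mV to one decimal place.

After the shift: [Cl⁻]_out = 262, [Cl⁻]_in = 16.8 mM.
E_new = (61.3/-1)·log₁₀(262/16.8) = -61.30 · (1.1930) = -73.13 mV

-73.1 mV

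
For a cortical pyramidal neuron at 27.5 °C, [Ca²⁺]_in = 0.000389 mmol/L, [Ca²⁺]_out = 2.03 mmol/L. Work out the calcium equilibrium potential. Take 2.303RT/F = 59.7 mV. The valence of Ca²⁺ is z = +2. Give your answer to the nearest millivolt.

111 mV

E = (59.7/z) · log₁₀([Ca²⁺]_out/[Ca²⁺]_in) with z = +2.
= (59.7/2) · log₁₀(2.03/0.000389) = 29.85 · log₁₀(5219)
= 29.85 · (3.7175) = 110.97 mV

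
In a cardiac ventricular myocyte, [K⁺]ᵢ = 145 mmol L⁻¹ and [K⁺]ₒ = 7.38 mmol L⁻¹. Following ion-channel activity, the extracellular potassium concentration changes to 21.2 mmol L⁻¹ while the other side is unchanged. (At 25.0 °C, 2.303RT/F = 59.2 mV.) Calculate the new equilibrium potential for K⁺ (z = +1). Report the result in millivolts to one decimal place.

-49.4 mV

After the shift: [K⁺]_out = 21.2, [K⁺]_in = 145 mmol L⁻¹.
E_new = (59.2/1)·log₁₀(21.2/145) = 59.20 · (-0.8350) = -49.43 mV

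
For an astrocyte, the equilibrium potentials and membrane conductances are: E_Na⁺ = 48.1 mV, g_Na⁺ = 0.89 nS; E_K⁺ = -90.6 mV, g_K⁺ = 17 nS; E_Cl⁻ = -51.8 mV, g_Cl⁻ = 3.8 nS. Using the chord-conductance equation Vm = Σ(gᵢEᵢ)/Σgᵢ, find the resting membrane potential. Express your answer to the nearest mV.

Σ gᵢEᵢ = 0.89·(48.1) + 17·(-90.6) + 3.8·(-51.8) = -1694.23
Σ gᵢ = 0.89 + 17 + 3.8 = 21.69
Vm = -1694.23 / 21.69 = -78.11 mV

-78 mV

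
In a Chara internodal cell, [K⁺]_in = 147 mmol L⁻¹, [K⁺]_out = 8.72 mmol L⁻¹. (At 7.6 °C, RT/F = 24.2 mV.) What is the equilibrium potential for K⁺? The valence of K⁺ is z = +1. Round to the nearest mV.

-68 mV

E = (24.2/z) · ln([K⁺]_out/[K⁺]_in) with z = +1.
= (24.2/1) · ln(8.72/147) = 24.20 · ln(0.05932)
= 24.20 · (-2.8248) = -68.36 mV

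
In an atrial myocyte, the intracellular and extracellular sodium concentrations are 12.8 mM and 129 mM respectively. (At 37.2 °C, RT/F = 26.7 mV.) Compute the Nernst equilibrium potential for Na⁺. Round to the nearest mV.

62 mV

E = (26.7/z) · ln([Na⁺]_out/[Na⁺]_in) with z = +1.
= (26.7/1) · ln(129/12.8) = 26.70 · ln(10.08)
= 26.70 · (2.3104) = 61.69 mV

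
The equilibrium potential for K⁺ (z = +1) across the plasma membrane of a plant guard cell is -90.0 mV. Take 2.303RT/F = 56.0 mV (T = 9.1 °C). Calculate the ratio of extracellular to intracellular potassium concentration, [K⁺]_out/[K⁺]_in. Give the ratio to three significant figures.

log₁₀([out]/[in]) = E·z/(56.0) = -90.0 × 1 / 56.0 = -1.6071
[out]/[in] = 10^(-1.6071) = 0.02471

0.0247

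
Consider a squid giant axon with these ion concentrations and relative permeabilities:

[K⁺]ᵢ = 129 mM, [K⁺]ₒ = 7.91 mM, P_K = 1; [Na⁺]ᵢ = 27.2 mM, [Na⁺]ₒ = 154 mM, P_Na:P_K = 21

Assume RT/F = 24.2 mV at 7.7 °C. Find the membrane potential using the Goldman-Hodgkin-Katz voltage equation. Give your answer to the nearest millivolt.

37 mV

Vm = 24.2 · ln[(Σ P·[cation]ₒ + Σ P·[anion]ᵢ) / (Σ P·[cation]ᵢ + Σ P·[anion]ₒ)]
Numerator = 1×7.91 + 21×154 = 3242
Denominator = 1×129 + 21×27.2 = 700.2
Vm = 24.2 · ln(4.63) = 24.2 × (1.5326) = 37.09 mV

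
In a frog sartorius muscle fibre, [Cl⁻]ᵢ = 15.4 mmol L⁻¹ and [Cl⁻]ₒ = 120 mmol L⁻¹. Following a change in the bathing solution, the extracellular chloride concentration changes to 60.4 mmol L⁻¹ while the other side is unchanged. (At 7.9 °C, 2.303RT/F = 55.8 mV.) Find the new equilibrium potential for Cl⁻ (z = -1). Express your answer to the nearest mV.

-33 mV

After the shift: [Cl⁻]_out = 60.4, [Cl⁻]_in = 15.4 mmol L⁻¹.
E_new = (55.8/-1)·log₁₀(60.4/15.4) = -55.80 · (0.5935) = -33.12 mV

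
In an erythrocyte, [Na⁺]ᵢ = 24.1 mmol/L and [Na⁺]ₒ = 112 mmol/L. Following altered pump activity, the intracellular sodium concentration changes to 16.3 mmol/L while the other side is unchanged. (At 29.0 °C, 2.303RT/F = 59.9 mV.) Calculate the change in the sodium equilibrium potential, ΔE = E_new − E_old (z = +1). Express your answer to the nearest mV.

E_old = (59.9/1)·log₁₀(112/24.1) = 39.97 mV
E_new = (59.9/1)·log₁₀(112/16.3) = 50.14 mV
ΔE = 50.14 − (39.97) = 10.17 mV

10 mV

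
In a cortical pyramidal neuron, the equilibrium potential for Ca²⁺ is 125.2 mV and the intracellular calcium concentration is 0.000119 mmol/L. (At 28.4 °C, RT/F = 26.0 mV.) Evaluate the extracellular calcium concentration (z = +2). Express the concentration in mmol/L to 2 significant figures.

Nernst: E = (26.0/2) · ln([out]/[in]), so ln([out]/[in]) = 125.2 × 2 / 26.0 = 9.6308.
[out]/[in] = e^(9.6308) = 1.523e+04.
[out] = 1.523e+04 × 0.000119 = 1.812 mmol/L.

1.8 mmol/L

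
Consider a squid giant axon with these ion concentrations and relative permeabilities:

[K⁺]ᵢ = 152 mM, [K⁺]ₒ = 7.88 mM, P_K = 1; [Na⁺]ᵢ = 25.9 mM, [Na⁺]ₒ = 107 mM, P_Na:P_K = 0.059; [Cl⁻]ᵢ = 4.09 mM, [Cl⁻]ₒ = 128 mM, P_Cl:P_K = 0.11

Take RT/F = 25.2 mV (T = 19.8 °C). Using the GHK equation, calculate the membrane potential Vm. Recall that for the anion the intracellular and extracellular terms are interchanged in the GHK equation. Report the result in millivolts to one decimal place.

-61.4 mV

Vm = 25.2 · ln[(Σ P·[cation]ₒ + Σ P·[anion]ᵢ) / (Σ P·[cation]ᵢ + Σ P·[anion]ₒ)]
Numerator = 1×7.88 + 0.059×107 + 0.11×4.09 = 14.64
Denominator = 1×152 + 0.059×25.9 + 0.11×128 = 167.6
Vm = 25.2 · ln(0.087364) = 25.2 × (-2.4377) = -61.43 mV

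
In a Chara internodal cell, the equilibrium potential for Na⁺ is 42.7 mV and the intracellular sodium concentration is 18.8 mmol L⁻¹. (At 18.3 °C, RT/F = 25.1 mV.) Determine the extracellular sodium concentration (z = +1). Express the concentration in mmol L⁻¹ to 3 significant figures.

Nernst: E = (25.1/1) · ln([out]/[in]), so ln([out]/[in]) = 42.7 × 1 / 25.1 = 1.7012.
[out]/[in] = e^(1.7012) = 5.48.
[out] = 5.48 × 18.8 = 103 mmol L⁻¹.

103 mmol L⁻¹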